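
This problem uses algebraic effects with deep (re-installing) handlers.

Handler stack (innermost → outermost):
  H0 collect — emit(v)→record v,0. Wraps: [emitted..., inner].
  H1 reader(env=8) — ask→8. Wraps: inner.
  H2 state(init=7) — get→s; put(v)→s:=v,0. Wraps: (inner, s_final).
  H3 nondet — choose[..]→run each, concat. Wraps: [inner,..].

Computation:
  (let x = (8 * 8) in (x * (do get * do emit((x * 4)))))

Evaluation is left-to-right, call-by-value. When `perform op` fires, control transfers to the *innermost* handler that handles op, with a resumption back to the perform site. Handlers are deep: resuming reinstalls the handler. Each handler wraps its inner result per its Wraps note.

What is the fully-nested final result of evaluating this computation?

Answer: [([256, 0], 7)]

Step-by-step:
get @ H2 ⇒ 7
emit(256) @ H0 ⇒ out+=256
H0 returns [256, 0]
H1 returns [256, 0]
H2 returns ([256, 0], 7)
H3 returns [([256, 0], 7)]
= [([256, 0], 7)]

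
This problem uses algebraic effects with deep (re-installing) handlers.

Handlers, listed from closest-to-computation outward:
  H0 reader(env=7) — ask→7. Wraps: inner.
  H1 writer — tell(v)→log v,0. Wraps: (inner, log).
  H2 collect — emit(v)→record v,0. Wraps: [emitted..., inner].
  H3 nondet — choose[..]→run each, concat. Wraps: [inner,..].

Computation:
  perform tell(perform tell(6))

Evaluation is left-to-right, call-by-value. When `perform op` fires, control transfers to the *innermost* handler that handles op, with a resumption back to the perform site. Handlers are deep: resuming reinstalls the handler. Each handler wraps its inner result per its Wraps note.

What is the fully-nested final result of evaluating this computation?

Answer: [[(0, (6, 0))]]

Working:
tell(6) @ H1 ⇒ log+=6
tell(0) @ H1 ⇒ log+=0
H0 returns 0
H1 returns (0, (6, 0))
H2 returns [(0, (6, 0))]
H3 returns [[(0, (6, 0))]]
= [[(0, (6, 0))]]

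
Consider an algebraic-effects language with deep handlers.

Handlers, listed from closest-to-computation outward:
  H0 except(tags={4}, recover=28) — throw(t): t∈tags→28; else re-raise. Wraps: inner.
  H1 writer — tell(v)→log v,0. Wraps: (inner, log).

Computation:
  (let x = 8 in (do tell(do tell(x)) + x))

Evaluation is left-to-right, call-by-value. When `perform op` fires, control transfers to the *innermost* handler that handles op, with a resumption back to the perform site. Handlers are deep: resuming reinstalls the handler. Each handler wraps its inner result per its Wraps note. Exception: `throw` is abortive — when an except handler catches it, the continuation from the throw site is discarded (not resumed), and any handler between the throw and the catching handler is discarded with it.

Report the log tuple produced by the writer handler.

Working:
tell(8) @ H1 ⇒ log+=8
tell(0) @ H1 ⇒ log+=0
H0 returns 8
H1 returns (8, (8, 0))
= (8, (8, 0))

Answer: (8, 0)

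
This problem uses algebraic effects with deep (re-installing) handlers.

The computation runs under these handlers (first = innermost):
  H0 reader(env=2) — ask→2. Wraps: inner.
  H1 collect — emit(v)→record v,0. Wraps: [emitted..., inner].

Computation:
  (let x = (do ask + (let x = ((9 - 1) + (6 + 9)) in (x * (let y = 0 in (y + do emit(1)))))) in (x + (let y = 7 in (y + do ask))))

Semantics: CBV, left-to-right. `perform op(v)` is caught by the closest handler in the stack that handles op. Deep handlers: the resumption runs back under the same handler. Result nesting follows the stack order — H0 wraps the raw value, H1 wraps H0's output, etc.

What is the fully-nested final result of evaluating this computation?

Working:
ask @ H0 ⇒ 2
emit(1) @ H1 ⇒ out+=1
ask @ H0 ⇒ 2
H0 returns 11
H1 returns [1, 11]
= [1, 11]

Answer: [1, 11]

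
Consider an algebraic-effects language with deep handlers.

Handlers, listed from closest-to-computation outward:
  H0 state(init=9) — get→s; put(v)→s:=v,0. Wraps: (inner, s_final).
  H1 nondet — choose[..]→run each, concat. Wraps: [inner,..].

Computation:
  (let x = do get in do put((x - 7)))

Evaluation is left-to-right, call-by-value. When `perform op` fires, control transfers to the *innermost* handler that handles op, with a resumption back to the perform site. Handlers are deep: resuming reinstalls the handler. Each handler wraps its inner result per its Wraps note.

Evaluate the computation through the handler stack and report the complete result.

Working:
get @ H0 ⇒ 9
put(2) @ H0 ⇒ s:=2
H0 returns (0, 2)
H1 returns [(0, 2)]
= [(0, 2)]

Answer: [(0, 2)]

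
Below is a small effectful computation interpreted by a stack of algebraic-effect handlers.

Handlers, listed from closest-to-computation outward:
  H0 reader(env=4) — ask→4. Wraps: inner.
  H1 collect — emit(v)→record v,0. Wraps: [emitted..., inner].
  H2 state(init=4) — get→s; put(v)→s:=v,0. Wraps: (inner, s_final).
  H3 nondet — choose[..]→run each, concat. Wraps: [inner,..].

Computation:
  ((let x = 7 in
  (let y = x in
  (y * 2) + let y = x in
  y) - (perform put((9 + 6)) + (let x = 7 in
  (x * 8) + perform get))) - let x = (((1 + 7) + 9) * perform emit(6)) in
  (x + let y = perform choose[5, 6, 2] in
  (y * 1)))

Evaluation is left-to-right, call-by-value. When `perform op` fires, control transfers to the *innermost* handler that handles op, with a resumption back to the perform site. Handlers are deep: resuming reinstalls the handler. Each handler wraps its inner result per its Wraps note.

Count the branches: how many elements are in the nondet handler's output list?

Answer: 3

Evaluation trace:
put(15) @ H2 ⇒ s:=15
get @ H2 ⇒ 15
emit(6) @ H1 ⇒ out+=6
choose[5, 6, 2] @ H3
  branch[0] choose=5:
    H0 returns -55
    H1 returns [6, -55]
    H2 returns ([6, -55], 15)
    H3 returns [([6, -55], 15)]
  branch[1] choose=6:
    H0 returns -56
    H1 returns [6, -56]
    H2 returns ([6, -56], 15)
    H3 returns [([6, -56], 15)]
  branch[2] choose=2:
    H0 returns -52
    H1 returns [6, -52]
    H2 returns ([6, -52], 15)
    H3 returns [([6, -52], 15)]
= [([6, -55], 15), ([6, -56], 15), ([6, -52], 15)]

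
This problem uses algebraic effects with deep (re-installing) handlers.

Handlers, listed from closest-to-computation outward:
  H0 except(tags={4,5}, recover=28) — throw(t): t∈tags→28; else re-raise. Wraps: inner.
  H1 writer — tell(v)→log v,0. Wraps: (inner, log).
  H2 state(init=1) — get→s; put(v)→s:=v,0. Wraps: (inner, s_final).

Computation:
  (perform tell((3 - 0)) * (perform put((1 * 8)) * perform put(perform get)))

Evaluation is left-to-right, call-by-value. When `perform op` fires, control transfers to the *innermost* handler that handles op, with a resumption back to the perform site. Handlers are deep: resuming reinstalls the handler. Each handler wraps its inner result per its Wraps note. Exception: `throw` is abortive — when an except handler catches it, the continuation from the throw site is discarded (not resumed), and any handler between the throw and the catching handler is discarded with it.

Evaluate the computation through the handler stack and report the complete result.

Answer: ((0, (3)), 8)

Evaluation trace:
tell(3) @ H1 ⇒ log+=3
put(8) @ H2 ⇒ s:=8
get @ H2 ⇒ 8
put(8) @ H2 ⇒ s:=8
H0 returns 0
H1 returns (0, (3))
H2 returns ((0, (3)), 8)
= ((0, (3)), 8)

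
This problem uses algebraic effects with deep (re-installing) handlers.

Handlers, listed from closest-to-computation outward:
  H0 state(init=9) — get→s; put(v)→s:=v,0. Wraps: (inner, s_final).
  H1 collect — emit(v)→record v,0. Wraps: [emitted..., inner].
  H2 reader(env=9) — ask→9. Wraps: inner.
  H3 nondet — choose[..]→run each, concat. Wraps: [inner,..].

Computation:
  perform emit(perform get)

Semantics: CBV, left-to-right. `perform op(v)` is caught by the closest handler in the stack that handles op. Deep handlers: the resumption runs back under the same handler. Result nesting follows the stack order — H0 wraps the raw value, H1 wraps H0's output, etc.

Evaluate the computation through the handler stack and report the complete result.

Evaluation trace:
get @ H0 ⇒ 9
emit(9) @ H1 ⇒ out+=9
H0 returns (0, 9)
H1 returns [9, (0, 9)]
H2 returns [9, (0, 9)]
H3 returns [[9, (0, 9)]]
= [[9, (0, 9)]]

Answer: [[9, (0, 9)]]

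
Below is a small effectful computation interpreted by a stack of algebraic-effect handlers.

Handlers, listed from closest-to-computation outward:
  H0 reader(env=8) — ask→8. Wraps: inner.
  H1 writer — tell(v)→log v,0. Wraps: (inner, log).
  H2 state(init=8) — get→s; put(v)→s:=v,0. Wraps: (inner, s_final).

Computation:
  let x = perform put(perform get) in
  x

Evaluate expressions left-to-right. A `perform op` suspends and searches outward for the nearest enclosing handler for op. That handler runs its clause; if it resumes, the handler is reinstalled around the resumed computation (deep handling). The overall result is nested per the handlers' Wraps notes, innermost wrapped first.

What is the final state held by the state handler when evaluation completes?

Answer: 8

Step-by-step:
get @ H2 ⇒ 8
put(8) @ H2 ⇒ s:=8
H0 returns 0
H1 returns (0, ())
H2 returns ((0, ()), 8)
= ((0, ()), 8)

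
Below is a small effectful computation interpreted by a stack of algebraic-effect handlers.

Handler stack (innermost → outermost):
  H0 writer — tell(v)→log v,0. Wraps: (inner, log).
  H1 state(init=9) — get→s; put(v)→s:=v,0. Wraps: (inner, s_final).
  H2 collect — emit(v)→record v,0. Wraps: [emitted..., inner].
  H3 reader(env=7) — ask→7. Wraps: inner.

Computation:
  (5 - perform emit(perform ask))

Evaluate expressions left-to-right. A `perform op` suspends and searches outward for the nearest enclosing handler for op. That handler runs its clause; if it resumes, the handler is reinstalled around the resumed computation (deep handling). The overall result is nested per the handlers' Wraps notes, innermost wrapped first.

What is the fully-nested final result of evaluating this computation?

Evaluation trace:
ask @ H3 ⇒ 7
emit(7) @ H2 ⇒ out+=7
H0 returns (5, ())
H1 returns ((5, ()), 9)
H2 returns [7, ((5, ()), 9)]
H3 returns [7, ((5, ()), 9)]
= [7, ((5, ()), 9)]

Answer: [7, ((5, ()), 9)]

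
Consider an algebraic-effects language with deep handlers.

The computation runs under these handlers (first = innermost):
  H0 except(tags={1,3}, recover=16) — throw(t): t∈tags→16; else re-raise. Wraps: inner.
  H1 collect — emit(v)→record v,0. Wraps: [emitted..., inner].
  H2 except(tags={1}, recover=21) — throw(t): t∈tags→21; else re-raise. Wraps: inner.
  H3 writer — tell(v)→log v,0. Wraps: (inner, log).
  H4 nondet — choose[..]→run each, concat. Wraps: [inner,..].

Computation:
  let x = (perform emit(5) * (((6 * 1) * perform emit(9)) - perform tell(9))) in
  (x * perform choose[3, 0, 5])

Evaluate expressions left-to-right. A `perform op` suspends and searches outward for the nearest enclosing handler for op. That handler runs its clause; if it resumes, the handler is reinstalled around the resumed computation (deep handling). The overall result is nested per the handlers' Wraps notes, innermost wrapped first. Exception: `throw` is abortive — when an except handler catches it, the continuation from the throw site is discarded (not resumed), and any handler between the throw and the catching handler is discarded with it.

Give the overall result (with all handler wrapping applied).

Evaluation trace:
emit(5) @ H1 ⇒ out+=5
emit(9) @ H1 ⇒ out+=9
tell(9) @ H3 ⇒ log+=9
choose[3, 0, 5] @ H4
  branch[0] choose=3:
    H0 returns 0
    H1 returns [5, 9, 0]
    H2 returns [5, 9, 0]
    H3 returns ([5, 9, 0], (9))
    H4 returns [([5, 9, 0], (9))]
  branch[1] choose=0:
    H0 returns 0
    H1 returns [5, 9, 0]
    H2 returns [5, 9, 0]
    H3 returns ([5, 9, 0], (9))
    H4 returns [([5, 9, 0], (9))]
  branch[2] choose=5:
    H0 returns 0
    H1 returns [5, 9, 0]
    H2 returns [5, 9, 0]
    H3 returns ([5, 9, 0], (9))
    H4 returns [([5, 9, 0], (9))]
= [([5, 9, 0], (9)), ([5, 9, 0], (9)), ([5, 9, 0], (9))]

Answer: [([5, 9, 0], (9)), ([5, 9, 0], (9)), ([5, 9, 0], (9))]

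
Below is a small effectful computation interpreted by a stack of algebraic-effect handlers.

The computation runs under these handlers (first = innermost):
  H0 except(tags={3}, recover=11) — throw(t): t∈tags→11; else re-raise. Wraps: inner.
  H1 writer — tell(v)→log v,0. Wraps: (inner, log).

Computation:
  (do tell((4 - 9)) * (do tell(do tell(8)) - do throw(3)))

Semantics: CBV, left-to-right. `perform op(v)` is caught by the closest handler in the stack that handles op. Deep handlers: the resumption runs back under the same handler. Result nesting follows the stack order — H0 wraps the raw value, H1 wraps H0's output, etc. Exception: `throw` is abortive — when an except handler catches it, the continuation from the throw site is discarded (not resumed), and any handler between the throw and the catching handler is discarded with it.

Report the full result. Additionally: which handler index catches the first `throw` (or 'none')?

Answer: (11, (-5, 8, 0)) ; first throw caught by: H0

Working:
tell(-5) @ H1 ⇒ log+=-5
tell(8) @ H1 ⇒ log+=8
tell(0) @ H1 ⇒ log+=0
throw(3) @ H0 caught ⇒ 11
H1 returns (11, (-5, 8, 0))
= (11, (-5, 8, 0))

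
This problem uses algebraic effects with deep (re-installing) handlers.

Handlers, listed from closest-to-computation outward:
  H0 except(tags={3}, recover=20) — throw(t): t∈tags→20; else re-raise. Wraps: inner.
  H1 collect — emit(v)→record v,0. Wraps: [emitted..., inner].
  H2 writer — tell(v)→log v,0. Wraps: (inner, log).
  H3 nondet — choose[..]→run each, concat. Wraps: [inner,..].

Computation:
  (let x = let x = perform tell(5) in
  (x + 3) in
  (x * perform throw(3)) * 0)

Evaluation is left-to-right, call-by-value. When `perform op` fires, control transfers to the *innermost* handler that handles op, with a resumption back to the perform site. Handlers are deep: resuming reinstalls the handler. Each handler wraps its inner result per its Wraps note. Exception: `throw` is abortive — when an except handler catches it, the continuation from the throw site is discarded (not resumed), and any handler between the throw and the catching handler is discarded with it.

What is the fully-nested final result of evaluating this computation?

Step-by-step:
tell(5) @ H2 ⇒ log+=5
throw(3) @ H0 caught ⇒ 20
H1 returns [20]
H2 returns ([20], (5))
H3 returns [([20], (5))]
= [([20], (5))]

Answer: [([20], (5))]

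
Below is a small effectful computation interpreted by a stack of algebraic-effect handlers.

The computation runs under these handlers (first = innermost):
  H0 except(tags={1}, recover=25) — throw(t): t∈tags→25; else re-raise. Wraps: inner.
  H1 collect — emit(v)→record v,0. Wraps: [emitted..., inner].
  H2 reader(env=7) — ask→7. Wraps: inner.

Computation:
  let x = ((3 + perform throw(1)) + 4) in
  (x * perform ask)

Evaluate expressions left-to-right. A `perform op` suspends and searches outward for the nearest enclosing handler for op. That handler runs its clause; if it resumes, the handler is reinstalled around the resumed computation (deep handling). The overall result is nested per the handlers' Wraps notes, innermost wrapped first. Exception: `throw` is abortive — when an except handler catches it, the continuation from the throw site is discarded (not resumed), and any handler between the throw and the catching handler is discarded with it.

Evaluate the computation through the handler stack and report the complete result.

Step-by-step:
throw(1) @ H0 caught ⇒ 25
H1 returns [25]
H2 returns [25]
= [25]

Answer: [25]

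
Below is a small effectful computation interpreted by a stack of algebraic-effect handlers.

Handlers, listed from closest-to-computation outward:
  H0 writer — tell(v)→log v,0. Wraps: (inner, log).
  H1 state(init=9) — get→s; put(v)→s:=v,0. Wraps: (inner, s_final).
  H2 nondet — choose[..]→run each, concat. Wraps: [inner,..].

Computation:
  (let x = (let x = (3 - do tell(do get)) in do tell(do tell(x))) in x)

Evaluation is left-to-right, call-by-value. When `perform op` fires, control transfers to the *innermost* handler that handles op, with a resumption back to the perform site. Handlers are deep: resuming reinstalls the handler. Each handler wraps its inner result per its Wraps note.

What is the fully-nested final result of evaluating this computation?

Working:
get @ H1 ⇒ 9
tell(9) @ H0 ⇒ log+=9
tell(3) @ H0 ⇒ log+=3
tell(0) @ H0 ⇒ log+=0
H0 returns (0, (9, 3, 0))
H1 returns ((0, (9, 3, 0)), 9)
H2 returns [((0, (9, 3, 0)), 9)]
= [((0, (9, 3, 0)), 9)]

Answer: [((0, (9, 3, 0)), 9)]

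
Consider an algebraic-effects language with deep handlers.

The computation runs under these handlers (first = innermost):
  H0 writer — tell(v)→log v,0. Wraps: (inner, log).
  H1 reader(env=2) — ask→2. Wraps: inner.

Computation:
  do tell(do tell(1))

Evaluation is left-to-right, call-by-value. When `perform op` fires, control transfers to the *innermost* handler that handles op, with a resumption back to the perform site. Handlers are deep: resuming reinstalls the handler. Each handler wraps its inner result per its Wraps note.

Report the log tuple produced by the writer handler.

Working:
tell(1) @ H0 ⇒ log+=1
tell(0) @ H0 ⇒ log+=0
H0 returns (0, (1, 0))
H1 returns (0, (1, 0))
= (0, (1, 0))

Answer: (1, 0)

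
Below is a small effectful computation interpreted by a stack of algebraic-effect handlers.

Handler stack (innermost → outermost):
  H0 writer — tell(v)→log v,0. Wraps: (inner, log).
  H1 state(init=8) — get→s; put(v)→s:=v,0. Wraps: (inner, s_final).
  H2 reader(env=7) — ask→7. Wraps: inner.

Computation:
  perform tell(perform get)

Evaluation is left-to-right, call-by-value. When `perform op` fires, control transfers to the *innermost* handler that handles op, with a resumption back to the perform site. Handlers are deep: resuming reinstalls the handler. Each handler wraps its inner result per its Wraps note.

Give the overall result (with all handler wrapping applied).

Answer: ((0, (8)), 8)

Working:
get @ H1 ⇒ 8
tell(8) @ H0 ⇒ log+=8
H0 returns (0, (8))
H1 returns ((0, (8)), 8)
H2 returns ((0, (8)), 8)
= ((0, (8)), 8)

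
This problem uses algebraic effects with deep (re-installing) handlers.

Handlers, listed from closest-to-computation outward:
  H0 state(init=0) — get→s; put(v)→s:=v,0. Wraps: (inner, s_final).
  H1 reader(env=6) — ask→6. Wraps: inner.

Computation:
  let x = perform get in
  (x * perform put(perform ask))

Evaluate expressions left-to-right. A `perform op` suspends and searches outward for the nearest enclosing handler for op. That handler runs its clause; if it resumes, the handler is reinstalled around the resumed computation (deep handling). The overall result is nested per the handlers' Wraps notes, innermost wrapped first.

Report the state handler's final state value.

Answer: 6

Working:
get @ H0 ⇒ 0
ask @ H1 ⇒ 6
put(6) @ H0 ⇒ s:=6
H0 returns (0, 6)
H1 returns (0, 6)
= (0, 6)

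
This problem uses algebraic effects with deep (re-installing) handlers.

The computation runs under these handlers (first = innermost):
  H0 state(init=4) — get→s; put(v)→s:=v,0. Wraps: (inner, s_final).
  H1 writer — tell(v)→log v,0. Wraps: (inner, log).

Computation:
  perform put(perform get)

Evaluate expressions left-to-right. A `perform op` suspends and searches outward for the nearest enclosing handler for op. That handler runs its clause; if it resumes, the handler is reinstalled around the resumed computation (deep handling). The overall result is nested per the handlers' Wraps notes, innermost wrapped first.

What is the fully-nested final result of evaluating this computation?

Answer: ((0, 4), ())

Evaluation trace:
get @ H0 ⇒ 4
put(4) @ H0 ⇒ s:=4
H0 returns (0, 4)
H1 returns ((0, 4), ())
= ((0, 4), ())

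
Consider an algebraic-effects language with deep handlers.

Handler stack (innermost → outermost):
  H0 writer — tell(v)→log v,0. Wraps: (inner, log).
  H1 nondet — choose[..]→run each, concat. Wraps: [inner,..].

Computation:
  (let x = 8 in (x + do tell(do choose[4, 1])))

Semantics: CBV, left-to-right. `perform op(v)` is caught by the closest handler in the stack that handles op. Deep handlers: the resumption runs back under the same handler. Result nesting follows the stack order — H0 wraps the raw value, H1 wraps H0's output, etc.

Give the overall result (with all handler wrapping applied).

Working:
choose[4, 1] @ H1
  branch[0] choose=4:
    tell(4) @ H0 ⇒ log+=4
    H0 returns (8, (4))
    H1 returns [(8, (4))]
  branch[1] choose=1:
    tell(1) @ H0 ⇒ log+=1
    H0 returns (8, (1))
    H1 returns [(8, (1))]
= [(8, (4)), (8, (1))]

Answer: [(8, (4)), (8, (1))]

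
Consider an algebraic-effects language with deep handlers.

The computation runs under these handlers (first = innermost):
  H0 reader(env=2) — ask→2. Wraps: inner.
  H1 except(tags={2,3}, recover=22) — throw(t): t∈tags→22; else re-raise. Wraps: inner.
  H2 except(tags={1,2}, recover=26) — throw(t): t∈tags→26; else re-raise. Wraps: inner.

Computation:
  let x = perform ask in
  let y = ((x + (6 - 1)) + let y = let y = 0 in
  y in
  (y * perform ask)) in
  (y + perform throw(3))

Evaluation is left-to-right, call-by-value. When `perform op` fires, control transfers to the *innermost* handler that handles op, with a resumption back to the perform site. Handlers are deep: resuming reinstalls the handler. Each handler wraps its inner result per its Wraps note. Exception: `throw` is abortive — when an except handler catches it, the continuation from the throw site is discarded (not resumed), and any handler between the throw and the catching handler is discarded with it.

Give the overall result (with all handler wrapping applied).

Answer: 22

Step-by-step:
ask @ H0 ⇒ 2
ask @ H0 ⇒ 2
throw(3) @ H1 caught ⇒ 22
H2 returns 22
= 22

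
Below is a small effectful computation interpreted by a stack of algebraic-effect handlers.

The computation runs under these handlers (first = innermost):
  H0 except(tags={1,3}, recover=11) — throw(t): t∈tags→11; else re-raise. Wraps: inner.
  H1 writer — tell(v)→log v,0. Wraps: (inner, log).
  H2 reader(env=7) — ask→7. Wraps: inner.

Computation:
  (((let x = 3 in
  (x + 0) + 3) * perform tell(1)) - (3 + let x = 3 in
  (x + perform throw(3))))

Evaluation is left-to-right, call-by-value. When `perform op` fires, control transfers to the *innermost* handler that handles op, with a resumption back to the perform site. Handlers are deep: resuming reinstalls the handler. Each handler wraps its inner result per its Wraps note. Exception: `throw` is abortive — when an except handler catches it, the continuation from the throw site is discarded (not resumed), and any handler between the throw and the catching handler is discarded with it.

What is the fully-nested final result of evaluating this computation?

Evaluation trace:
tell(1) @ H1 ⇒ log+=1
throw(3) @ H0 caught ⇒ 11
H1 returns (11, (1))
H2 returns (11, (1))
= (11, (1))

Answer: (11, (1))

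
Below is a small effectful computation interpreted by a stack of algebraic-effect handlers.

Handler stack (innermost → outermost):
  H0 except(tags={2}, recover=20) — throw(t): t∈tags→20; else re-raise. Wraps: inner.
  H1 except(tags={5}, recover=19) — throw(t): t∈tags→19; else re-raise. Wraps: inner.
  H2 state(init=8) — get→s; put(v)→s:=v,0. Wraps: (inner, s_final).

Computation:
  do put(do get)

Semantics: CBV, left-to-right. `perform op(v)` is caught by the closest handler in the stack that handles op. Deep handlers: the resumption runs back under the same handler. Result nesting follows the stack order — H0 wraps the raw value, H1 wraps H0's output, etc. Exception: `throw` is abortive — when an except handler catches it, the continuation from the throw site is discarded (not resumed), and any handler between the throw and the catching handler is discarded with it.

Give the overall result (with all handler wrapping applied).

Step-by-step:
get @ H2 ⇒ 8
put(8) @ H2 ⇒ s:=8
H0 returns 0
H1 returns 0
H2 returns (0, 8)
= (0, 8)

Answer: (0, 8)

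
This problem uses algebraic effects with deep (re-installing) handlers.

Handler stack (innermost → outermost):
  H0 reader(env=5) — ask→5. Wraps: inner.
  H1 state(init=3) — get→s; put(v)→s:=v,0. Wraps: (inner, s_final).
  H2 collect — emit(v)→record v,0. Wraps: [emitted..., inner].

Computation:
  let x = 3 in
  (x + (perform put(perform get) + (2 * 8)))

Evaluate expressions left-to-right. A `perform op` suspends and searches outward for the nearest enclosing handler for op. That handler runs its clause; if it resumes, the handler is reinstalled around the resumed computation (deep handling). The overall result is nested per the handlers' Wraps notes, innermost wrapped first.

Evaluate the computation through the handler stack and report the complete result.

Working:
get @ H1 ⇒ 3
put(3) @ H1 ⇒ s:=3
H0 returns 19
H1 returns (19, 3)
H2 returns [(19, 3)]
= [(19, 3)]

Answer: [(19, 3)]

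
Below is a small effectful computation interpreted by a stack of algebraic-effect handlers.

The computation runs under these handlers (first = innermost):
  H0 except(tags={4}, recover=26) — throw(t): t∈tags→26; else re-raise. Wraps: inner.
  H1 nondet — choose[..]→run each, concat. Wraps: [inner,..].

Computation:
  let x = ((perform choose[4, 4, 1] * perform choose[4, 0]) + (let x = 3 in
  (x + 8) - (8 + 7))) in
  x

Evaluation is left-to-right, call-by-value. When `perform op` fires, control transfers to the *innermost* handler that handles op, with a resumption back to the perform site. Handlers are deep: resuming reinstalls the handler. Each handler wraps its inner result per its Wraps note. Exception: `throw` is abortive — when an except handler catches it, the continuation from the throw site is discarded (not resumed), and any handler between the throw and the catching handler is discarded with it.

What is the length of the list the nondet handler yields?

Evaluation trace:
choose[4, 4, 1] @ H1
  branch[0] choose=4:
    choose[4, 0] @ H1
      branch[0] choose=4:
        H0 returns 12
        H1 returns [12]
      branch[1] choose=0:
        H0 returns -4
        H1 returns [-4]
  branch[1] choose=4:
    choose[4, 0] @ H1
      branch[0] choose=4:
        H0 returns 12
        H1 returns [12]
      branch[1] choose=0:
        H0 returns -4
        H1 returns [-4]
  branch[2] choose=1:
    choose[4, 0] @ H1
      branch[0] choose=4:
        H0 returns 0
        H1 returns [0]
      branch[1] choose=0:
        H0 returns -4
        H1 returns [-4]
= [12, -4, 12, -4, 0, -4]

Answer: 6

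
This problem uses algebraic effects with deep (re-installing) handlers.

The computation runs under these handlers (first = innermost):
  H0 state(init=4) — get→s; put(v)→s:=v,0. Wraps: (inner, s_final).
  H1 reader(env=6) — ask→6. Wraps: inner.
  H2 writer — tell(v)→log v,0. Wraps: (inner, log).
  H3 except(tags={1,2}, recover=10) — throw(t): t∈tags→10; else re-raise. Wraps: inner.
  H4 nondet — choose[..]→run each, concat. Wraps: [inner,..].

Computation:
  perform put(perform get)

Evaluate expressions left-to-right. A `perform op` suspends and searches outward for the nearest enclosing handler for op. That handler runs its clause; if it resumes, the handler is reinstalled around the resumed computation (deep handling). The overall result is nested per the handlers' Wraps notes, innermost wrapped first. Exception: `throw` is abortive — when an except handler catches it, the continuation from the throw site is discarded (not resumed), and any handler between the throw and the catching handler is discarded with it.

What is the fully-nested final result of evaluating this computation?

Answer: [((0, 4), ())]

Step-by-step:
get @ H0 ⇒ 4
put(4) @ H0 ⇒ s:=4
H0 returns (0, 4)
H1 returns (0, 4)
H2 returns ((0, 4), ())
H3 returns ((0, 4), ())
H4 returns [((0, 4), ())]
= [((0, 4), ())]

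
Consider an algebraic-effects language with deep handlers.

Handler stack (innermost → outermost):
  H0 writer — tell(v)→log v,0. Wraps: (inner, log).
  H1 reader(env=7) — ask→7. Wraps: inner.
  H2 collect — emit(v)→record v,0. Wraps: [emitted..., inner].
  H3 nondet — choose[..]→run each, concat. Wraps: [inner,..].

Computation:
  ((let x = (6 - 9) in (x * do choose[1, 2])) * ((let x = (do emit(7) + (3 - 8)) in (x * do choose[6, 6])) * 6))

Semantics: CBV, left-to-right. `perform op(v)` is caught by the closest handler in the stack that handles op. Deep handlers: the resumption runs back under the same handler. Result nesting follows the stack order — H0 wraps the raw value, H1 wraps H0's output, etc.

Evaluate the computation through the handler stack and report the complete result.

Step-by-step:
choose[1, 2] @ H3
  branch[0] choose=1:
    emit(7) @ H2 ⇒ out+=7
    choose[6, 6] @ H3
      branch[0] choose=6:
        H0 returns (540, ())
        H1 returns (540, ())
        H2 returns [7, (540, ())]
        H3 returns [[7, (540, ())]]
      branch[1] choose=6:
        H0 returns (540, ())
        H1 returns (540, ())
        H2 returns [7, (540, ())]
        H3 returns [[7, (540, ())]]
  branch[1] choose=2:
    emit(7) @ H2 ⇒ out+=7
    choose[6, 6] @ H3
      branch[0] choose=6:
        H0 returns (1080, ())
        H1 returns (1080, ())
        H2 returns [7, (1080, ())]
        H3 returns [[7, (1080, ())]]
      branch[1] choose=6:
        H0 returns (1080, ())
        H1 returns (1080, ())
        H2 returns [7, (1080, ())]
        H3 returns [[7, (1080, ())]]
= [[7, (540, ())], [7, (540, ())], [7, (1080, ())], [7, (1080, ())]]

Answer: [[7, (540, ())], [7, (540, ())], [7, (1080, ())], [7, (1080, ())]]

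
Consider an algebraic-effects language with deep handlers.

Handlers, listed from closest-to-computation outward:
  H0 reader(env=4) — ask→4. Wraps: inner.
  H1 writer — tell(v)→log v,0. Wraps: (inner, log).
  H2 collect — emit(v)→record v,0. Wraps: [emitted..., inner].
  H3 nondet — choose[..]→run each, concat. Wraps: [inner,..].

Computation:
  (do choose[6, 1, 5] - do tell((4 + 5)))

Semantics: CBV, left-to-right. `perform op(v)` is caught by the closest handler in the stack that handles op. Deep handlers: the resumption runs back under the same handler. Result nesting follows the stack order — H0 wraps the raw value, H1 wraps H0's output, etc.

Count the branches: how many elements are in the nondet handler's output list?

Answer: 3

Working:
choose[6, 1, 5] @ H3
  branch[0] choose=6:
    tell(9) @ H1 ⇒ log+=9
    H0 returns 6
    H1 returns (6, (9))
    H2 returns [(6, (9))]
    H3 returns [[(6, (9))]]
  branch[1] choose=1:
    tell(9) @ H1 ⇒ log+=9
    H0 returns 1
    H1 returns (1, (9))
    H2 returns [(1, (9))]
    H3 returns [[(1, (9))]]
  branch[2] choose=5:
    tell(9) @ H1 ⇒ log+=9
    H0 returns 5
    H1 returns (5, (9))
    H2 returns [(5, (9))]
    H3 returns [[(5, (9))]]
= [[(6, (9))], [(1, (9))], [(5, (9))]]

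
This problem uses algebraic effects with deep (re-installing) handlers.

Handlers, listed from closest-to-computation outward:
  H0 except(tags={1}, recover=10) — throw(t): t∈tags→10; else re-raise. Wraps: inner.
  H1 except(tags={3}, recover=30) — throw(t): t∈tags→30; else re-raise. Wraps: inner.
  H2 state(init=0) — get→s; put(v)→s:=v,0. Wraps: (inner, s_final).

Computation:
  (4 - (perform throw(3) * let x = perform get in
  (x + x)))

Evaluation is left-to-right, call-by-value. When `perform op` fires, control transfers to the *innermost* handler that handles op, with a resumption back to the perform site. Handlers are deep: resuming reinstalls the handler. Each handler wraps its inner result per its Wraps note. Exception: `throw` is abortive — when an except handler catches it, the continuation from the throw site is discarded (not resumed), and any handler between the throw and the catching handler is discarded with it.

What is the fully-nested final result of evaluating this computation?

Evaluation trace:
throw(3) @ H0 re-raised
throw(3) @ H1 caught ⇒ 30
H2 returns (30, 0)
= (30, 0)

Answer: (30, 0)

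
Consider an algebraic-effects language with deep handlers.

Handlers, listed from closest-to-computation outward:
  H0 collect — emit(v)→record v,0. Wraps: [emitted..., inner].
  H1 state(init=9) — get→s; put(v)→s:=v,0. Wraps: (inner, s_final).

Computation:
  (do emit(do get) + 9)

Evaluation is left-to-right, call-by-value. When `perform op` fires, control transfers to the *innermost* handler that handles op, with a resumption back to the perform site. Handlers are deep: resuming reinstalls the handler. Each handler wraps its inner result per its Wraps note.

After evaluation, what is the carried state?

Answer: 9

Step-by-step:
get @ H1 ⇒ 9
emit(9) @ H0 ⇒ out+=9
H0 returns [9, 9]
H1 returns ([9, 9], 9)
= ([9, 9], 9)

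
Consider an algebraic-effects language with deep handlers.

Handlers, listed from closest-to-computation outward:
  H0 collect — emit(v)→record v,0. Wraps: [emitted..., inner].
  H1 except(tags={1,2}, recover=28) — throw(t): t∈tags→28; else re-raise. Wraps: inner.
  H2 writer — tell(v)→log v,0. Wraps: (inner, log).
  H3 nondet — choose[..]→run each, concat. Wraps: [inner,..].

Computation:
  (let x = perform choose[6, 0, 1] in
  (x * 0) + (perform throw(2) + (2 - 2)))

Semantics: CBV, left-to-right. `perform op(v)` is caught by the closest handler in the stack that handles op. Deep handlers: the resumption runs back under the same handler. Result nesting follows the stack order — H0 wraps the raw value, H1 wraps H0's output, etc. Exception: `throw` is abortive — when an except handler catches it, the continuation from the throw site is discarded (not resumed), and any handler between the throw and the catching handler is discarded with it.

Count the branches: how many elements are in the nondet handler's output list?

Step-by-step:
choose[6, 0, 1] @ H3
  branch[0] choose=6:
    throw(2) @ H1 caught ⇒ 28
    H2 returns (28, ())
    H3 returns [(28, ())]
  branch[1] choose=0:
    throw(2) @ H1 caught ⇒ 28
    H2 returns (28, ())
    H3 returns [(28, ())]
  branch[2] choose=1:
    throw(2) @ H1 caught ⇒ 28
    H2 returns (28, ())
    H3 returns [(28, ())]
= [(28, ()), (28, ()), (28, ())]

Answer: 3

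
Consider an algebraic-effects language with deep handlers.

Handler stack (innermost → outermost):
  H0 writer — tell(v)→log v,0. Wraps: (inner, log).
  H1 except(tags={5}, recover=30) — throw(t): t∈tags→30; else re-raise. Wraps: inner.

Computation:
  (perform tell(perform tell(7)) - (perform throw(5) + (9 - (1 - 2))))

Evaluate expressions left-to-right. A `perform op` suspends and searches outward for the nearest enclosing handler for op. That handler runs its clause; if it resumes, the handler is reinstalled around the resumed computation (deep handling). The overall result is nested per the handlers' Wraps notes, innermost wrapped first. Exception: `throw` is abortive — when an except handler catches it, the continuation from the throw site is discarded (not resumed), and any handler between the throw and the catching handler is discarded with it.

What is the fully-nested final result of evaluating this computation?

Step-by-step:
tell(7) @ H0 ⇒ log+=7
tell(0) @ H0 ⇒ log+=0
throw(5) @ H1 caught ⇒ 30
= 30

Answer: 30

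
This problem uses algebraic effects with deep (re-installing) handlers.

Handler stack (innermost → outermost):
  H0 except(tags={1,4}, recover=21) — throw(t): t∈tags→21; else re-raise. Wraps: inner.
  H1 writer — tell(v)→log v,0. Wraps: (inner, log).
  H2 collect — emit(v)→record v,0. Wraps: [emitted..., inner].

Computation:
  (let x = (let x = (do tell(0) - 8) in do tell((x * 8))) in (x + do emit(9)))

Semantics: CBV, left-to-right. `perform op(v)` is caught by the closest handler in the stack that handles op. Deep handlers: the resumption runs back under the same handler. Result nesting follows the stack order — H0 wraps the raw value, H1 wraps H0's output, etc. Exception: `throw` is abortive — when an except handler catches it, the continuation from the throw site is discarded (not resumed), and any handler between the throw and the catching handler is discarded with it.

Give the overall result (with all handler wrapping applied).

Answer: [9, (0, (0, -64))]

Evaluation trace:
tell(0) @ H1 ⇒ log+=0
tell(-64) @ H1 ⇒ log+=-64
emit(9) @ H2 ⇒ out+=9
H0 returns 0
H1 returns (0, (0, -64))
H2 returns [9, (0, (0, -64))]
= [9, (0, (0, -64))]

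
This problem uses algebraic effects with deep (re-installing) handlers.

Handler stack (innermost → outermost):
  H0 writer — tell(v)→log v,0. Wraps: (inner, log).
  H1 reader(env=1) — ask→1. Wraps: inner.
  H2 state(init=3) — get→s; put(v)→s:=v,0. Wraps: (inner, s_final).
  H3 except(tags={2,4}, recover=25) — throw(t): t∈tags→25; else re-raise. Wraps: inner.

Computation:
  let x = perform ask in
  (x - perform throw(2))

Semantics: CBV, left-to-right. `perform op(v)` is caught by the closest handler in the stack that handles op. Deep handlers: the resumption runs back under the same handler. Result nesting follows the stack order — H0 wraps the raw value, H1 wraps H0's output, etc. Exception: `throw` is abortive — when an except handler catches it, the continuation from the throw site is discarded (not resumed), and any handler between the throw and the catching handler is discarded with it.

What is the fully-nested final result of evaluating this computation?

Answer: 25

Evaluation trace:
ask @ H1 ⇒ 1
throw(2) @ H3 caught ⇒ 25
= 25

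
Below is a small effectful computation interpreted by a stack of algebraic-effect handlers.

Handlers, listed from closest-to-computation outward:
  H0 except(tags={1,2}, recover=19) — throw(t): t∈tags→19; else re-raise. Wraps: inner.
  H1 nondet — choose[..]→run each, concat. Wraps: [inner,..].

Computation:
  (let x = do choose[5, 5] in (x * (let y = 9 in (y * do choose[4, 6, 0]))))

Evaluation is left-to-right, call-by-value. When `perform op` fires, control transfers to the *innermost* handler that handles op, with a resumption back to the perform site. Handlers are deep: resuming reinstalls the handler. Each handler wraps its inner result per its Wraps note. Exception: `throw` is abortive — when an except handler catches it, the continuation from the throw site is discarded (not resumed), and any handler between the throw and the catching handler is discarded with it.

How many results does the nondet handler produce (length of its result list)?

Working:
choose[5, 5] @ H1
  branch[0] choose=5:
    choose[4, 6, 0] @ H1
      branch[0] choose=4:
        H0 returns 180
        H1 returns [180]
      branch[1] choose=6:
        H0 returns 270
        H1 returns [270]
      branch[2] choose=0:
        H0 returns 0
        H1 returns [0]
  branch[1] choose=5:
    choose[4, 6, 0] @ H1
      branch[0] choose=4:
        H0 returns 180
        H1 returns [180]
      branch[1] choose=6:
        H0 returns 270
        H1 returns [270]
      branch[2] choose=0:
        H0 returns 0
        H1 returns [0]
= [180, 270, 0, 180, 270, 0]

Answer: 6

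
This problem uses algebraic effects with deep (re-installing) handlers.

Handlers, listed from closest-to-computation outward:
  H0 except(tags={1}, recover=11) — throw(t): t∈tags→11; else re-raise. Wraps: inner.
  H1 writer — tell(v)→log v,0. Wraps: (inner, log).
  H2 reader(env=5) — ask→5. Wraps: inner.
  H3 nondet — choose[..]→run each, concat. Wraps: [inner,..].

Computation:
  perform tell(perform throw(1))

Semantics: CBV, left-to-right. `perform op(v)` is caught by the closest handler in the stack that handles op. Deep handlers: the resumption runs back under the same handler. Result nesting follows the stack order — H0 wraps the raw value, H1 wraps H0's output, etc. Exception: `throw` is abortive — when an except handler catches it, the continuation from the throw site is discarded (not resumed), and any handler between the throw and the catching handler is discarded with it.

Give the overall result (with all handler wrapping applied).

Evaluation trace:
throw(1) @ H0 caught ⇒ 11
H1 returns (11, ())
H2 returns (11, ())
H3 returns [(11, ())]
= [(11, ())]

Answer: [(11, ())]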